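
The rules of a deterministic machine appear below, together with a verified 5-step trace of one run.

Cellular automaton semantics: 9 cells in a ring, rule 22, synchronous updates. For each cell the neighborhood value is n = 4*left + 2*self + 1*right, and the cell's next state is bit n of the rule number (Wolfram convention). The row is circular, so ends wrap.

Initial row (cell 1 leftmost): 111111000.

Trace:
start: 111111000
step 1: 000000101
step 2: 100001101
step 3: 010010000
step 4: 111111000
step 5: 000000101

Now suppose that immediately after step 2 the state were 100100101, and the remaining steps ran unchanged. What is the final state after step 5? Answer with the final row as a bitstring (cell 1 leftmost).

state after step 2 := 100100101
step 3: 011111100
step 4: 100000010
step 5: 110000110

110000110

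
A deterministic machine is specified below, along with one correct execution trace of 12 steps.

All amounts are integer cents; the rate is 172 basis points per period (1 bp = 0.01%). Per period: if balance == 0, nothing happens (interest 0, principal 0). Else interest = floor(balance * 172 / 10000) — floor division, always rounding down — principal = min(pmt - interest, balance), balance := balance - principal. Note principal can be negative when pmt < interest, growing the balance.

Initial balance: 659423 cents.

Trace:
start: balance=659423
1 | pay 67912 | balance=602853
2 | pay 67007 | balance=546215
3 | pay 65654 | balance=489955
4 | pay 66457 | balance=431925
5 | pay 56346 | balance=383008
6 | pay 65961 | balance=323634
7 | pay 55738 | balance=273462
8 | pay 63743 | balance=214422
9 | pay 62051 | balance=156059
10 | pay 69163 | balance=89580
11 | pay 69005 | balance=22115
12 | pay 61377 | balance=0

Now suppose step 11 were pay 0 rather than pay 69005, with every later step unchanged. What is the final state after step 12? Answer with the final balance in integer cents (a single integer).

(re-executing from step 11 with the substitution; state before step 11: balance=89580)
11 | pay 0 | balance=91120
12 | pay 61377 | balance=31310

31310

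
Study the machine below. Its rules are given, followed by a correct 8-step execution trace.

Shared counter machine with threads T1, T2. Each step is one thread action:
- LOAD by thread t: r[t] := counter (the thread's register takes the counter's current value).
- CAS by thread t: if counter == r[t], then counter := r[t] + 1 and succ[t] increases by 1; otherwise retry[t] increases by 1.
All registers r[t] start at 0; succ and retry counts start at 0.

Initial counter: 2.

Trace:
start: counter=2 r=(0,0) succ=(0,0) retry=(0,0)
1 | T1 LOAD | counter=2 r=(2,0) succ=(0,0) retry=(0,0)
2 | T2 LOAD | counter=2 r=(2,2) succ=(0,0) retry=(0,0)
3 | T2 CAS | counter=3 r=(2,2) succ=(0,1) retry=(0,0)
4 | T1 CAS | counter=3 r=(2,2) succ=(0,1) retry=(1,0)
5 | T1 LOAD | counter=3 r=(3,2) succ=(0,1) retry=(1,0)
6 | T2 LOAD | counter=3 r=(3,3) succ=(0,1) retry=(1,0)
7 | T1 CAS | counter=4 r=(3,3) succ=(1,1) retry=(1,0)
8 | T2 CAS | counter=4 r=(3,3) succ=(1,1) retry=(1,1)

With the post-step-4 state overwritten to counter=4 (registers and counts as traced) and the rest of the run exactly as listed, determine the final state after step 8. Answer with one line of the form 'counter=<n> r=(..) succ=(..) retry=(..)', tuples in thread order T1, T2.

counter=5 r=(4,4) succ=(1,1) retry=(1,1)

state after step 4 := counter=4 r=(2,2) succ=(0,1) retry=(1,0)
5 | T1 LOAD | counter=4 r=(4,2) succ=(0,1) retry=(1,0)
6 | T2 LOAD | counter=4 r=(4,4) succ=(0,1) retry=(1,0)
7 | T1 CAS | counter=5 r=(4,4) succ=(1,1) retry=(1,0)
8 | T2 CAS | counter=5 r=(4,4) succ=(1,1) retry=(1,1)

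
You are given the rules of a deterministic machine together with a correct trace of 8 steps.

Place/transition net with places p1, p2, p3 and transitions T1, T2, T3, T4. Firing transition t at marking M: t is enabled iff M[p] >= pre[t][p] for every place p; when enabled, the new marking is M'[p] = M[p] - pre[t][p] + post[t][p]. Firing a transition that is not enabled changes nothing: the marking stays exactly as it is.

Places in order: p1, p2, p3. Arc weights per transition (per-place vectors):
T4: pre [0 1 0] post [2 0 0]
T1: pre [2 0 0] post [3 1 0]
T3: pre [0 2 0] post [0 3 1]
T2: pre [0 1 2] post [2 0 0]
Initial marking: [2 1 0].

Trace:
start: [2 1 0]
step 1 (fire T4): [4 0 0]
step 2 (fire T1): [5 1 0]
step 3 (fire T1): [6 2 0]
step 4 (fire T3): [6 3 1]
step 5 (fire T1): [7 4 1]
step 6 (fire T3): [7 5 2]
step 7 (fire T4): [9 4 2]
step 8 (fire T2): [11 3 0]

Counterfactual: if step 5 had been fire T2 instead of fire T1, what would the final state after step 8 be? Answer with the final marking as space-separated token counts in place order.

10 2 0

(re-executing from step 5 with the substitution; state before step 5: [6 3 1])
step 5 (fire T2): [6 3 1]
step 6 (fire T3): [6 4 2]
step 7 (fire T4): [8 3 2]
step 8 (fire T2): [10 2 0]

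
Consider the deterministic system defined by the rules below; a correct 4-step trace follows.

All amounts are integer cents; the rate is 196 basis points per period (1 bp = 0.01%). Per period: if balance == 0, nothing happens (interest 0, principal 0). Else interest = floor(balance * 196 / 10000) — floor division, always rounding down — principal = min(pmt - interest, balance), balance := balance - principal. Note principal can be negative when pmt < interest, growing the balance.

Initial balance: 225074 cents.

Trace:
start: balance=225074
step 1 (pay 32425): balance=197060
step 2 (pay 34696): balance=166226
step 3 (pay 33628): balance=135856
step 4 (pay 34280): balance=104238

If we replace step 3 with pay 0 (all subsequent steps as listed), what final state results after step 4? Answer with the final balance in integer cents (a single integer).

138525

(re-executing from step 3 with the substitution; state before step 3: balance=166226)
step 3 (pay 0): balance=169484
step 4 (pay 34280): balance=138525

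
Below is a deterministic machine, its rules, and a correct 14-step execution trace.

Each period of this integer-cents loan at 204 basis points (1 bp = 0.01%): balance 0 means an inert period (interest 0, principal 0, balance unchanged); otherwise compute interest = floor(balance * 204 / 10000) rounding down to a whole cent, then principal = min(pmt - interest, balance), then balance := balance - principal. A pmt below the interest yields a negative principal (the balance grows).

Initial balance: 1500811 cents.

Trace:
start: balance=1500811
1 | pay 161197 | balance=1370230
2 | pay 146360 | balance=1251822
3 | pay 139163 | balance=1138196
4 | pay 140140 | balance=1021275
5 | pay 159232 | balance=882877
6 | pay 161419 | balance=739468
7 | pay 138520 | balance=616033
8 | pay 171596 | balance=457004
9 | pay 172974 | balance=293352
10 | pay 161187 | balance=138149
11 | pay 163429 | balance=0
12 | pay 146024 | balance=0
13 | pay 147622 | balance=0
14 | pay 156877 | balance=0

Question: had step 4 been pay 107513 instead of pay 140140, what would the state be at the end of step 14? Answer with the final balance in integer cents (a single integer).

0

(re-executing from step 4 with the substitution; state before step 4: balance=1138196)
4 | pay 107513 | balance=1053902
5 | pay 159232 | balance=916169
6 | pay 161419 | balance=773439
7 | pay 138520 | balance=650697
8 | pay 171596 | balance=492375
9 | pay 172974 | balance=329445
10 | pay 161187 | balance=174978
11 | pay 163429 | balance=15118
12 | pay 146024 | balance=0
13 | pay 147622 | balance=0
14 | pay 156877 | balance=0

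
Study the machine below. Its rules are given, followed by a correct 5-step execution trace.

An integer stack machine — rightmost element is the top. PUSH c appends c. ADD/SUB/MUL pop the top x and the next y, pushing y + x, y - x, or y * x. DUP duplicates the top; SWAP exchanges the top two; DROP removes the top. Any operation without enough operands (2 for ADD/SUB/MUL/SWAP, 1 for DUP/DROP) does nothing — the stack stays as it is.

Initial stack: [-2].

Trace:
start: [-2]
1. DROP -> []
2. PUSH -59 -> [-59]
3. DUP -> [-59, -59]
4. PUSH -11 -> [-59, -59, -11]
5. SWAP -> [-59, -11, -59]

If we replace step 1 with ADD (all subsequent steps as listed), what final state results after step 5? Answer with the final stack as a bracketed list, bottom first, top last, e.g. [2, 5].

(re-executing from step 1 with the substitution; state before step 1: [-2])
1. ADD -> [-2]
2. PUSH -59 -> [-2, -59]
3. DUP -> [-2, -59, -59]
4. PUSH -11 -> [-2, -59, -59, -11]
5. SWAP -> [-2, -59, -11, -59]

[-2, -59, -11, -59]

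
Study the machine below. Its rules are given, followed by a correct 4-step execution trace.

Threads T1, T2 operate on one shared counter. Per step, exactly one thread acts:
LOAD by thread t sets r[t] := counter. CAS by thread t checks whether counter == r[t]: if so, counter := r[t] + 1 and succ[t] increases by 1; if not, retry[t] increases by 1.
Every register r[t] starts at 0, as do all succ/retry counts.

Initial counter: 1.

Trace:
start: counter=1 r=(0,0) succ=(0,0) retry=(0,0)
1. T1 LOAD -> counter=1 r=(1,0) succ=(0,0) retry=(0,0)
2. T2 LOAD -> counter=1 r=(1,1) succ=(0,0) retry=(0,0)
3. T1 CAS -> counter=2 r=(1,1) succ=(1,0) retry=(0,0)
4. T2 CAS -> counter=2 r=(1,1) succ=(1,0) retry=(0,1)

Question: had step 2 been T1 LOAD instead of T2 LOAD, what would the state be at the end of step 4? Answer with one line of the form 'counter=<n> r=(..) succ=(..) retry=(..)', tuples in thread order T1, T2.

counter=2 r=(1,0) succ=(1,0) retry=(0,1)

(re-executing from step 2 with the substitution; state before step 2: counter=1 r=(1,0) succ=(0,0) retry=(0,0))
2. T1 LOAD -> counter=1 r=(1,0) succ=(0,0) retry=(0,0)
3. T1 CAS -> counter=2 r=(1,0) succ=(1,0) retry=(0,0)
4. T2 CAS -> counter=2 r=(1,0) succ=(1,0) retry=(0,1)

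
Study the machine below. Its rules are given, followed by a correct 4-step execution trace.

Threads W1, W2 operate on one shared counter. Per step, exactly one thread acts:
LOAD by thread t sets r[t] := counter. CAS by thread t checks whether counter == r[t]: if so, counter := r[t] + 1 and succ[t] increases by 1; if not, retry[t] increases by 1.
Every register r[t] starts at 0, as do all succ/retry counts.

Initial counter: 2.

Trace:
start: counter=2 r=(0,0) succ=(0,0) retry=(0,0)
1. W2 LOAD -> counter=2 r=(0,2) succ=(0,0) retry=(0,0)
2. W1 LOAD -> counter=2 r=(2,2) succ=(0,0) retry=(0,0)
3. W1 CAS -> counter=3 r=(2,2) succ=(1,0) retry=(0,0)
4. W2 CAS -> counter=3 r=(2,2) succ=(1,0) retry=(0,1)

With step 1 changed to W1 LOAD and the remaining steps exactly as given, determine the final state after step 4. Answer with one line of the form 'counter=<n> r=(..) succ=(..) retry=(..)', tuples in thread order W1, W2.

(re-executing from step 1 with the substitution; state before step 1: counter=2 r=(0,0) succ=(0,0) retry=(0,0))
1. W1 LOAD -> counter=2 r=(2,0) succ=(0,0) retry=(0,0)
2. W1 LOAD -> counter=2 r=(2,0) succ=(0,0) retry=(0,0)
3. W1 CAS -> counter=3 r=(2,0) succ=(1,0) retry=(0,0)
4. W2 CAS -> counter=3 r=(2,0) succ=(1,0) retry=(0,1)

counter=3 r=(2,0) succ=(1,0) retry=(0,1)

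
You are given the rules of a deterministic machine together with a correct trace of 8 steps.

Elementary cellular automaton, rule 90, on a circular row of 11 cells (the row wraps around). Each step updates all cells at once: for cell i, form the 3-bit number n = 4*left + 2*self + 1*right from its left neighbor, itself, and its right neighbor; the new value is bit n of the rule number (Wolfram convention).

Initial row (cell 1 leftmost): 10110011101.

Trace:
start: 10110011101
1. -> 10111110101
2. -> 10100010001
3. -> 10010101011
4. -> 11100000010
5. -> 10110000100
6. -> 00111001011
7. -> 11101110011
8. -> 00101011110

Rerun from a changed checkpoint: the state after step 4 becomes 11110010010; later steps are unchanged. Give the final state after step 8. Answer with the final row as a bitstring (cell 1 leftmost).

state after step 4 := 11110010010
5. -> 10011101100
6. -> 01110101111
7. -> 01010001001
8. -> 00001010110

00001010110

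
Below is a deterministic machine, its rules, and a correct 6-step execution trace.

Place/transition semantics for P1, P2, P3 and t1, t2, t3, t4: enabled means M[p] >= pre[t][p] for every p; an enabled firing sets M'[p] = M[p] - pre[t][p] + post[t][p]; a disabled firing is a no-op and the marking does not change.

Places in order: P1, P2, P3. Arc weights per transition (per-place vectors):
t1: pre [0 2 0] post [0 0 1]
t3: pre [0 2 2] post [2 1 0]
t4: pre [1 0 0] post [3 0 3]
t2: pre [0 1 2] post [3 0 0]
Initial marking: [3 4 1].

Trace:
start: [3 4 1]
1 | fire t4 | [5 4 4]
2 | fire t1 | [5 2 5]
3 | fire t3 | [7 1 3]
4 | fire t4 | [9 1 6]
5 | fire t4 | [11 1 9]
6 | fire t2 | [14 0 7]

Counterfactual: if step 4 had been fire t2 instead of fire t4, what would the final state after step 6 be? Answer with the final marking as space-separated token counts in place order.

12 0 4

(re-executing from step 4 with the substitution; state before step 4: [7 1 3])
4 | fire t2 | [10 0 1]
5 | fire t4 | [12 0 4]
6 | fire t2 | [12 0 4]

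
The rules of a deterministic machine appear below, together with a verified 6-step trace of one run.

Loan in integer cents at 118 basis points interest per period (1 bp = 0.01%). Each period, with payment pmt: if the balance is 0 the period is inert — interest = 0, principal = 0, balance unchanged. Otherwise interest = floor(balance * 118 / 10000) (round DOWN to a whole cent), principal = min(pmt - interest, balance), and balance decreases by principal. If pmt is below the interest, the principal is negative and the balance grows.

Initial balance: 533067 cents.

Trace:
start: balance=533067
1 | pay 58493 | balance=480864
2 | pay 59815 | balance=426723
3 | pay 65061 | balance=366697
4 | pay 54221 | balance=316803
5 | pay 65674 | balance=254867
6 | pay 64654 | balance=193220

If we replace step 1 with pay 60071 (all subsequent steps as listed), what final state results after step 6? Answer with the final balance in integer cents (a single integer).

(re-executing from step 1 with the substitution; state before step 1: balance=533067)
1 | pay 60071 | balance=479286
2 | pay 59815 | balance=425126
3 | pay 65061 | balance=365081
4 | pay 54221 | balance=315167
5 | pay 65674 | balance=253211
6 | pay 64654 | balance=191544

191544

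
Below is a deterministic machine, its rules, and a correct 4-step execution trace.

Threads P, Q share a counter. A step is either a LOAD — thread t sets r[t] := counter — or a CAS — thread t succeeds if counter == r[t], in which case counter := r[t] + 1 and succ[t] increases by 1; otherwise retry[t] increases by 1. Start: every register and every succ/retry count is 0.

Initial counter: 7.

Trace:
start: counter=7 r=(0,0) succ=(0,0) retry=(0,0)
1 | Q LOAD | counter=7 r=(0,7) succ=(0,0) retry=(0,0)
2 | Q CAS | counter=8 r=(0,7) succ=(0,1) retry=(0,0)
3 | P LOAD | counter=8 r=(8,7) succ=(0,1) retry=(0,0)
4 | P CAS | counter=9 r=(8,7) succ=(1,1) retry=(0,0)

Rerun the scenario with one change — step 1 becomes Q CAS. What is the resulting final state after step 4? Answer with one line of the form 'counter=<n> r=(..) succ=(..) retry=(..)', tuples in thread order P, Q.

(re-executing from step 1 with the substitution; state before step 1: counter=7 r=(0,0) succ=(0,0) retry=(0,0))
1 | Q CAS | counter=7 r=(0,0) succ=(0,0) retry=(0,1)
2 | Q CAS | counter=7 r=(0,0) succ=(0,0) retry=(0,2)
3 | P LOAD | counter=7 r=(7,0) succ=(0,0) retry=(0,2)
4 | P CAS | counter=8 r=(7,0) succ=(1,0) retry=(0,2)

counter=8 r=(7,0) succ=(1,0) retry=(0,2)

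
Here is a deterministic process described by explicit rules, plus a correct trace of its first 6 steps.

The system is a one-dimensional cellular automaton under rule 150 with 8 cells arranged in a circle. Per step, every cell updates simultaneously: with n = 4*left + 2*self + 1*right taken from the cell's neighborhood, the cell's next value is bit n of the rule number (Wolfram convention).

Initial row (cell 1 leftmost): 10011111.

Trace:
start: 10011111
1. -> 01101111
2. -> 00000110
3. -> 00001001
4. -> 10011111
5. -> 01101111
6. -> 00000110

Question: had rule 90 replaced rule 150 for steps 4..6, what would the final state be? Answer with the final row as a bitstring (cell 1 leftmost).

(re-executing steps 4..6 under rule 90; state before step 4: 00001001)
4. -> 10010110
5. -> 01100110
6. -> 11111111

11111111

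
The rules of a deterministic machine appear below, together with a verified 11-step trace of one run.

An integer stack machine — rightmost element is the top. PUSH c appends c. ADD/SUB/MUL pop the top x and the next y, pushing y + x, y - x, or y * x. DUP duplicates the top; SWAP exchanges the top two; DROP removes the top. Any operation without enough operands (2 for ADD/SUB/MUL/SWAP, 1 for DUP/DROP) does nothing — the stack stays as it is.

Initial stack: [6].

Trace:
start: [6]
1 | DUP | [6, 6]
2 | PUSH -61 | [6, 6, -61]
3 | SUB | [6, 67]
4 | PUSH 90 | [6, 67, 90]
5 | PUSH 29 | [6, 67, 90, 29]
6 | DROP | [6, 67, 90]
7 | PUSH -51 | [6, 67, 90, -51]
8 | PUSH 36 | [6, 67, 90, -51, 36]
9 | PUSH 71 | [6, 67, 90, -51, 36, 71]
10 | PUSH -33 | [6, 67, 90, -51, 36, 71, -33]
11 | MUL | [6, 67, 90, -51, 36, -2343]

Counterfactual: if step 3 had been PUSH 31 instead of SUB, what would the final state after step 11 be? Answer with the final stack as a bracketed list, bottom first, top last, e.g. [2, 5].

[6, 6, -61, 31, 90, -51, 36, -2343]

(re-executing from step 3 with the substitution; state before step 3: [6, 6, -61])
3 | PUSH 31 | [6, 6, -61, 31]
4 | PUSH 90 | [6, 6, -61, 31, 90]
5 | PUSH 29 | [6, 6, -61, 31, 90, 29]
6 | DROP | [6, 6, -61, 31, 90]
7 | PUSH -51 | [6, 6, -61, 31, 90, -51]
8 | PUSH 36 | [6, 6, -61, 31, 90, -51, 36]
9 | PUSH 71 | [6, 6, -61, 31, 90, -51, 36, 71]
10 | PUSH -33 | [6, 6, -61, 31, 90, -51, 36, 71, -33]
11 | MUL | [6, 6, -61, 31, 90, -51, 36, -2343]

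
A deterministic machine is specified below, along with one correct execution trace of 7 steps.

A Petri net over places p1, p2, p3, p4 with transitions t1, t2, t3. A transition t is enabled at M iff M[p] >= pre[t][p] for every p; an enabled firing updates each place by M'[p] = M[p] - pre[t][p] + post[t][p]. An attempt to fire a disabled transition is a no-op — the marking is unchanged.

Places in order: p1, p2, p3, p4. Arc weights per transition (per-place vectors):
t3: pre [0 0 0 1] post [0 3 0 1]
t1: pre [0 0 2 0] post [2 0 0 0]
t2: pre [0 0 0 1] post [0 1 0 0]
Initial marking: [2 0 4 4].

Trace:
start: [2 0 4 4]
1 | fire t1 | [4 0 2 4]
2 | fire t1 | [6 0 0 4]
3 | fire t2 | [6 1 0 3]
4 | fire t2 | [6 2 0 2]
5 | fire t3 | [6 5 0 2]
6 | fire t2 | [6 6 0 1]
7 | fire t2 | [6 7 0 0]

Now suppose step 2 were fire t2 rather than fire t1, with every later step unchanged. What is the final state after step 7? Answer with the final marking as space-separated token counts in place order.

4 7 2 0

(re-executing from step 2 with the substitution; state before step 2: [4 0 2 4])
2 | fire t2 | [4 1 2 3]
3 | fire t2 | [4 2 2 2]
4 | fire t2 | [4 3 2 1]
5 | fire t3 | [4 6 2 1]
6 | fire t2 | [4 7 2 0]
7 | fire t2 | [4 7 2 0]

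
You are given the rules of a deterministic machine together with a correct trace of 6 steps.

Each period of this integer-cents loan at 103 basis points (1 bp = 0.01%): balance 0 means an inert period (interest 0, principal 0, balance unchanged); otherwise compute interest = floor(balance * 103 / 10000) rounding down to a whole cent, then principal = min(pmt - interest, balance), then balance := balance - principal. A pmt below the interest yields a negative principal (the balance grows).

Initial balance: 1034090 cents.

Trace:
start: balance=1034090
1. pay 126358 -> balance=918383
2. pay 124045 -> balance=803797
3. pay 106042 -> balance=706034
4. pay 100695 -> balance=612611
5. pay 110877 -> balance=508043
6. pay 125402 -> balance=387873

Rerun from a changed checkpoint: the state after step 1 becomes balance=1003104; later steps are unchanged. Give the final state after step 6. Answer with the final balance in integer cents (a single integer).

state after step 1 := balance=1003104
2. pay 124045 -> balance=889390
3. pay 106042 -> balance=792508
4. pay 100695 -> balance=699975
5. pay 110877 -> balance=596307
6. pay 125402 -> balance=477046

477046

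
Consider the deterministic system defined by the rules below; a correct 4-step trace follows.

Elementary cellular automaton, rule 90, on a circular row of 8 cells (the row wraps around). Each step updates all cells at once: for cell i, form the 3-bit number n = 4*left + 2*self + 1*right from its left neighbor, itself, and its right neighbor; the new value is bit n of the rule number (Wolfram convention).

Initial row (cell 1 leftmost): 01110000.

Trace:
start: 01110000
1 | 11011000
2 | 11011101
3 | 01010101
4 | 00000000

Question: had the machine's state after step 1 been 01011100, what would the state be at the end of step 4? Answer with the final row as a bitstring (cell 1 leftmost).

state after step 1 := 01011100
2 | 10010110
3 | 01100110
4 | 11111111

11111111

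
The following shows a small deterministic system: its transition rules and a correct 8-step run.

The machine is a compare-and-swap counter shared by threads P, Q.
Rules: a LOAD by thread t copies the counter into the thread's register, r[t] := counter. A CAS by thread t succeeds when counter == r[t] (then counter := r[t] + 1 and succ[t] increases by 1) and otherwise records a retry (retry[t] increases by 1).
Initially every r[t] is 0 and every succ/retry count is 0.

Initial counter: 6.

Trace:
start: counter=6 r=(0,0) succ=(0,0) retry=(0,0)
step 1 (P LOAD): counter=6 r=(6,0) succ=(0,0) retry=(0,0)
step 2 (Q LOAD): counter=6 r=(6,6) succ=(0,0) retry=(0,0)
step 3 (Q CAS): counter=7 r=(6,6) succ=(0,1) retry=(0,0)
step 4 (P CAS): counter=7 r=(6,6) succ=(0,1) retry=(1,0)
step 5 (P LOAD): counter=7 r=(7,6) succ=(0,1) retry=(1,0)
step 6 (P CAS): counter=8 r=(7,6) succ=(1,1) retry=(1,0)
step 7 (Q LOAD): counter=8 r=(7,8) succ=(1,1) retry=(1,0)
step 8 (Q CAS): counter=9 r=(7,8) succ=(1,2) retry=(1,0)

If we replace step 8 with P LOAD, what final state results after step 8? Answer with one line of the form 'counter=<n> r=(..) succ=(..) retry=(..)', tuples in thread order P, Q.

(re-executing from step 8 with the substitution; state before step 8: counter=8 r=(7,8) succ=(1,1) retry=(1,0))
step 8 (P LOAD): counter=8 r=(8,8) succ=(1,1) retry=(1,0)

counter=8 r=(8,8) succ=(1,1) retry=(1,0)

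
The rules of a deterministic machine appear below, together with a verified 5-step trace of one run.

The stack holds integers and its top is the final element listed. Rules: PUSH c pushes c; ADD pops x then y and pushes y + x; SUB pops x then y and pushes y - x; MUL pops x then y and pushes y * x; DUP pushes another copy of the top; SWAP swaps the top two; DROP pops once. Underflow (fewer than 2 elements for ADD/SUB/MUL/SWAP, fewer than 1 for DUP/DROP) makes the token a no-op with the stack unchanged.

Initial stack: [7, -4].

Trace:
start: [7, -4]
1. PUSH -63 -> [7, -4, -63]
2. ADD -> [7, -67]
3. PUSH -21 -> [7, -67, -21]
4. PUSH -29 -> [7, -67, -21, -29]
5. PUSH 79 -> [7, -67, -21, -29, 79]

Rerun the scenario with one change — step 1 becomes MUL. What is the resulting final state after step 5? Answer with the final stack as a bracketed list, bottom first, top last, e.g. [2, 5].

[-28, -21, -29, 79]

(re-executing from step 1 with the substitution; state before step 1: [7, -4])
1. MUL -> [-28]
2. ADD -> [-28]
3. PUSH -21 -> [-28, -21]
4. PUSH -29 -> [-28, -21, -29]
5. PUSH 79 -> [-28, -21, -29, 79]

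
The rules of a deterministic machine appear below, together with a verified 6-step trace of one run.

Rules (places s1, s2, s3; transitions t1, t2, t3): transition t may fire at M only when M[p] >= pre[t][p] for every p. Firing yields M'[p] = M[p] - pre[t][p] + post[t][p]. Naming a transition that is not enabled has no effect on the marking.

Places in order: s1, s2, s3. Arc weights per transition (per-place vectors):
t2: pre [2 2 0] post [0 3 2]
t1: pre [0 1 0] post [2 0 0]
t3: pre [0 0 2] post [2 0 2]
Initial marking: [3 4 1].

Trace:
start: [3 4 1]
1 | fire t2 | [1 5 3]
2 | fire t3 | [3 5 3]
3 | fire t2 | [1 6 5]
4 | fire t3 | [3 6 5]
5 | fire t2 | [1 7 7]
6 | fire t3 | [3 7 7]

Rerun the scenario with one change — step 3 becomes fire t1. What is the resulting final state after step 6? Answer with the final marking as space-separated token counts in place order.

(re-executing from step 3 with the substitution; state before step 3: [3 5 3])
3 | fire t1 | [5 4 3]
4 | fire t3 | [7 4 3]
5 | fire t2 | [5 5 5]
6 | fire t3 | [7 5 5]

7 5 5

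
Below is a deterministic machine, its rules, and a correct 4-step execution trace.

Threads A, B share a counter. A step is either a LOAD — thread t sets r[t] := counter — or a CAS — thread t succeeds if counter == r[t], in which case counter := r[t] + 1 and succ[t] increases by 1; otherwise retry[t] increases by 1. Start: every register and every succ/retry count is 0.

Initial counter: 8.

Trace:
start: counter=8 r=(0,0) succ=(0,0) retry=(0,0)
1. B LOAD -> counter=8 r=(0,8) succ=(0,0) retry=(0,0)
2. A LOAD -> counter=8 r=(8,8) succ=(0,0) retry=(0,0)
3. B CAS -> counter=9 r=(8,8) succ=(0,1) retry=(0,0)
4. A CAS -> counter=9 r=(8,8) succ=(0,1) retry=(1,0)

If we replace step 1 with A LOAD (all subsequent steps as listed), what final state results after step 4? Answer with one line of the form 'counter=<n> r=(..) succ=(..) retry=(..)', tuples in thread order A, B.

(re-executing from step 1 with the substitution; state before step 1: counter=8 r=(0,0) succ=(0,0) retry=(0,0))
1. A LOAD -> counter=8 r=(8,0) succ=(0,0) retry=(0,0)
2. A LOAD -> counter=8 r=(8,0) succ=(0,0) retry=(0,0)
3. B CAS -> counter=8 r=(8,0) succ=(0,0) retry=(0,1)
4. A CAS -> counter=9 r=(8,0) succ=(1,0) retry=(0,1)

counter=9 r=(8,0) succ=(1,0) retry=(0,1)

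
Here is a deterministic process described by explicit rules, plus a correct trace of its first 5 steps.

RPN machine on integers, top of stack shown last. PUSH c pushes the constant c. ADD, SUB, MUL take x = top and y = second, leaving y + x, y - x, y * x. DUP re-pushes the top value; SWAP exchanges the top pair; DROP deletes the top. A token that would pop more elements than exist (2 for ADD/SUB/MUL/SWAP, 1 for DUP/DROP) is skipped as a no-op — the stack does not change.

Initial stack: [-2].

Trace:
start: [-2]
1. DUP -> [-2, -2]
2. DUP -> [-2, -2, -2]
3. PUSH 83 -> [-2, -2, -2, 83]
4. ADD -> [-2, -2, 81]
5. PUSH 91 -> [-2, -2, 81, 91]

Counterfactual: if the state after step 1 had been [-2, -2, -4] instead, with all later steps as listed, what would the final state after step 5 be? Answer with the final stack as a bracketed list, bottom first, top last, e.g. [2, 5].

state after step 1 := [-2, -2, -4]
2. DUP -> [-2, -2, -4, -4]
3. PUSH 83 -> [-2, -2, -4, -4, 83]
4. ADD -> [-2, -2, -4, 79]
5. PUSH 91 -> [-2, -2, -4, 79, 91]

[-2, -2, -4, 79, 91]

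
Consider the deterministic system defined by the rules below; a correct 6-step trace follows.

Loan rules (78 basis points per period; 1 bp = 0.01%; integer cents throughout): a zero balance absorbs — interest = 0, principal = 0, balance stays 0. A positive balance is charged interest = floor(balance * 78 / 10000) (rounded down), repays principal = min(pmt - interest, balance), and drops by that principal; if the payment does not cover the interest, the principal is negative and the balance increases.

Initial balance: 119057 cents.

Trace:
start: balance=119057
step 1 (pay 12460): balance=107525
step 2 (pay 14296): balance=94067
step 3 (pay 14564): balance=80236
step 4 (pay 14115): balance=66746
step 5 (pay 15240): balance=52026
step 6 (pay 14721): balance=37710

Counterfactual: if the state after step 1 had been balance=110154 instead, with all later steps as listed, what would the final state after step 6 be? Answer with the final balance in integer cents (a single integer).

state after step 1 := balance=110154
step 2 (pay 14296): balance=96717
step 3 (pay 14564): balance=82907
step 4 (pay 14115): balance=69438
step 5 (pay 15240): balance=54739
step 6 (pay 14721): balance=40444

40444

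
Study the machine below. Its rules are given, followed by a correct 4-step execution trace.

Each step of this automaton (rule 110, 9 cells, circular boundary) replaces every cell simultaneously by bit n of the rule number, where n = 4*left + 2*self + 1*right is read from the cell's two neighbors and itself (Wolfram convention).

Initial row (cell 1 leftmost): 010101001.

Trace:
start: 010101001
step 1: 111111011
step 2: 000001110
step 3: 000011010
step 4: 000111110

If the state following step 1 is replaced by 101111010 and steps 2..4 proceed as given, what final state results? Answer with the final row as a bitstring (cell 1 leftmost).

state after step 1 := 101111010
step 2: 111001111
step 3: 001011000
step 4: 011111000

011111000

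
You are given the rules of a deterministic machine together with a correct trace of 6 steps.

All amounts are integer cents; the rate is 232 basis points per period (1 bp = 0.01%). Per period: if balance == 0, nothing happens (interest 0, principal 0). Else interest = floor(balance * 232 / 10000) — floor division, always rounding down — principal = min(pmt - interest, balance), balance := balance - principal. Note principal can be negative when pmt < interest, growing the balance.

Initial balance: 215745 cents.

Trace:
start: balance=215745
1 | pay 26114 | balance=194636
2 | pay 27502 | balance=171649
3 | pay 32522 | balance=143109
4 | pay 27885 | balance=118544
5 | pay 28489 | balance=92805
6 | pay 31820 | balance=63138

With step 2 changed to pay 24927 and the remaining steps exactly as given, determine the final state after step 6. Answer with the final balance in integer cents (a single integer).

65959

(re-executing from step 2 with the substitution; state before step 2: balance=194636)
2 | pay 24927 | balance=174224
3 | pay 32522 | balance=145743
4 | pay 27885 | balance=121239
5 | pay 28489 | balance=95562
6 | pay 31820 | balance=65959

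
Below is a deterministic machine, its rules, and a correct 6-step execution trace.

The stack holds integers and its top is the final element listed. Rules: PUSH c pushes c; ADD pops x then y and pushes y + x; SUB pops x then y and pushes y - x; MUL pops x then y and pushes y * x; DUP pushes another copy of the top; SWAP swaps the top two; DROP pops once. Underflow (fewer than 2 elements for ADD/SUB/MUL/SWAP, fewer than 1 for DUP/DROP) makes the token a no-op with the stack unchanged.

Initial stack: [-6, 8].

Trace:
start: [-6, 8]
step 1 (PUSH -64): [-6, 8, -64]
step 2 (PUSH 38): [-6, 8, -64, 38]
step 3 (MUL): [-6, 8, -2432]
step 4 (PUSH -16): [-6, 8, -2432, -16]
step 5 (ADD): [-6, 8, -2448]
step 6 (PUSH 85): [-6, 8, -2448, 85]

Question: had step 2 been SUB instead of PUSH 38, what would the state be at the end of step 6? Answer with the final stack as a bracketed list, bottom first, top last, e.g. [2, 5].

(re-executing from step 2 with the substitution; state before step 2: [-6, 8, -64])
step 2 (SUB): [-6, 72]
step 3 (MUL): [-432]
step 4 (PUSH -16): [-432, -16]
step 5 (ADD): [-448]
step 6 (PUSH 85): [-448, 85]

[-448, 85]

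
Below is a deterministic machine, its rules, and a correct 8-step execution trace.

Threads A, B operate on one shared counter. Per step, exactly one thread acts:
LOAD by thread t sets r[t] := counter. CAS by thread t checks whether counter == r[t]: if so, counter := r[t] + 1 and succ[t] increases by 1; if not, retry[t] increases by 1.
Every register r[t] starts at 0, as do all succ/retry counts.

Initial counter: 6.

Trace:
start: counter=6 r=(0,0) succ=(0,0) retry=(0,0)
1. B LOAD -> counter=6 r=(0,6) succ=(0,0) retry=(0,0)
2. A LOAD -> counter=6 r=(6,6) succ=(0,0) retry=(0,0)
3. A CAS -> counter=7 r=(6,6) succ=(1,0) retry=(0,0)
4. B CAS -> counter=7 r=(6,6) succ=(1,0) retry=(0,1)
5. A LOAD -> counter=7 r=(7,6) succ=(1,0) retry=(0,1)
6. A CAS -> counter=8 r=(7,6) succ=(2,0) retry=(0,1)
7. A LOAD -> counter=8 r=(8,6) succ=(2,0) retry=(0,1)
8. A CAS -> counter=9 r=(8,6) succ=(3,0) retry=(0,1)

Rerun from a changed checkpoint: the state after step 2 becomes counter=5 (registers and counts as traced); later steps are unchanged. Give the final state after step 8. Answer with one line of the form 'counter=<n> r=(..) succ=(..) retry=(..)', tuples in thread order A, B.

counter=7 r=(6,6) succ=(2,0) retry=(1,1)

state after step 2 := counter=5 r=(6,6) succ=(0,0) retry=(0,0)
3. A CAS -> counter=5 r=(6,6) succ=(0,0) retry=(1,0)
4. B CAS -> counter=5 r=(6,6) succ=(0,0) retry=(1,1)
5. A LOAD -> counter=5 r=(5,6) succ=(0,0) retry=(1,1)
6. A CAS -> counter=6 r=(5,6) succ=(1,0) retry=(1,1)
7. A LOAD -> counter=6 r=(6,6) succ=(1,0) retry=(1,1)
8. A CAS -> counter=7 r=(6,6) succ=(2,0) retry=(1,1)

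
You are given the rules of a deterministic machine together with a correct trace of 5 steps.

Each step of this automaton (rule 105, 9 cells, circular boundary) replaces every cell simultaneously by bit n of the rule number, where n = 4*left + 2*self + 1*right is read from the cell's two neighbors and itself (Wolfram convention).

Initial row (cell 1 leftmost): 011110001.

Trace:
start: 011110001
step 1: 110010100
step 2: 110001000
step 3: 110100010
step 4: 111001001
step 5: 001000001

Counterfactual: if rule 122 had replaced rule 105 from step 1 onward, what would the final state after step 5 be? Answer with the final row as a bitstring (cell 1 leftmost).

(re-executing steps 1..5 under rule 122; state before step 1: 011110001)
step 1: 110011010
step 2: 111111101
step 3: 000000111
step 4: 100001101
step 5: 110011111

110011111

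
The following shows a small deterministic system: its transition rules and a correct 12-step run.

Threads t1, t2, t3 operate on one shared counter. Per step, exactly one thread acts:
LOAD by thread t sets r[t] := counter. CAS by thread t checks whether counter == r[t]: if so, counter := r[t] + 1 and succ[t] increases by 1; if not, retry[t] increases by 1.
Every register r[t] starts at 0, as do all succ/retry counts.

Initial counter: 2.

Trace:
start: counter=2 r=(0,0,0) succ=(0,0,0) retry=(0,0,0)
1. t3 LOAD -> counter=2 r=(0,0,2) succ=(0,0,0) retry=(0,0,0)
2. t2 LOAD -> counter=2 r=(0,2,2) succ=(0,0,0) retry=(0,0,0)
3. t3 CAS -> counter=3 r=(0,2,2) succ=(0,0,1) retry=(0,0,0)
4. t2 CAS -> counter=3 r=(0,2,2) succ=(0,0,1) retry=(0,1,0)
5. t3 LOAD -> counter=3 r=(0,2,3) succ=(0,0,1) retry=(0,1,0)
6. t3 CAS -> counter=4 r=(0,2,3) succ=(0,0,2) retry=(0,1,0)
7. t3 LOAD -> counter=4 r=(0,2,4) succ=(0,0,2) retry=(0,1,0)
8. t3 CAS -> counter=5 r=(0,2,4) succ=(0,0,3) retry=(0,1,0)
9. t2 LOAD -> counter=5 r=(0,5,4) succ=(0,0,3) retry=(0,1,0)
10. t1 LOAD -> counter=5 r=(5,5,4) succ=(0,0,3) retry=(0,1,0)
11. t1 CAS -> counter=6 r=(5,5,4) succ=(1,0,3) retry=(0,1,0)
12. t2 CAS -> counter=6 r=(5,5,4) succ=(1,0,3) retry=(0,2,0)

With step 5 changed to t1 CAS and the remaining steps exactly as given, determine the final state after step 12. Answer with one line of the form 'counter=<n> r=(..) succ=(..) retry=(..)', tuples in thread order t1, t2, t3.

counter=5 r=(4,4,3) succ=(1,0,2) retry=(1,2,1)

(re-executing from step 5 with the substitution; state before step 5: counter=3 r=(0,2,2) succ=(0,0,1) retry=(0,1,0))
5. t1 CAS -> counter=3 r=(0,2,2) succ=(0,0,1) retry=(1,1,0)
6. t3 CAS -> counter=3 r=(0,2,2) succ=(0,0,1) retry=(1,1,1)
7. t3 LOAD -> counter=3 r=(0,2,3) succ=(0,0,1) retry=(1,1,1)
8. t3 CAS -> counter=4 r=(0,2,3) succ=(0,0,2) retry=(1,1,1)
9. t2 LOAD -> counter=4 r=(0,4,3) succ=(0,0,2) retry=(1,1,1)
10. t1 LOAD -> counter=4 r=(4,4,3) succ=(0,0,2) retry=(1,1,1)
11. t1 CAS -> counter=5 r=(4,4,3) succ=(1,0,2) retry=(1,1,1)
12. t2 CAS -> counter=5 r=(4,4,3) succ=(1,0,2) retry=(1,2,1)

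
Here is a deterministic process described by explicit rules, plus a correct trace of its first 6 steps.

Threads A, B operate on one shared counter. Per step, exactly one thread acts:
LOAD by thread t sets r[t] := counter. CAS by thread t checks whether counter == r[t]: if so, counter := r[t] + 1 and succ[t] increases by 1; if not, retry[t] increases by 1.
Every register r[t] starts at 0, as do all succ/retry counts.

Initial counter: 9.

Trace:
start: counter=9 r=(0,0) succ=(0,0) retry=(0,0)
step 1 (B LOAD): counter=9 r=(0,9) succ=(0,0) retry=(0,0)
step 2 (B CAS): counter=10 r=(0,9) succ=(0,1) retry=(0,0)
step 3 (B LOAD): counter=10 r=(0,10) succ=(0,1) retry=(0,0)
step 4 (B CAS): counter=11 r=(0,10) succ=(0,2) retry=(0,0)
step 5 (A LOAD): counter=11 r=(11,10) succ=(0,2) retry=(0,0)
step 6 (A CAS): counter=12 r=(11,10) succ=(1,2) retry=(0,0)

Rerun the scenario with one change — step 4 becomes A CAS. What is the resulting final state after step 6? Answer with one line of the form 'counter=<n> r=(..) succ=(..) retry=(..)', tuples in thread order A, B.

(re-executing from step 4 with the substitution; state before step 4: counter=10 r=(0,10) succ=(0,1) retry=(0,0))
step 4 (A CAS): counter=10 r=(0,10) succ=(0,1) retry=(1,0)
step 5 (A LOAD): counter=10 r=(10,10) succ=(0,1) retry=(1,0)
step 6 (A CAS): counter=11 r=(10,10) succ=(1,1) retry=(1,0)

counter=11 r=(10,10) succ=(1,1) retry=(1,0)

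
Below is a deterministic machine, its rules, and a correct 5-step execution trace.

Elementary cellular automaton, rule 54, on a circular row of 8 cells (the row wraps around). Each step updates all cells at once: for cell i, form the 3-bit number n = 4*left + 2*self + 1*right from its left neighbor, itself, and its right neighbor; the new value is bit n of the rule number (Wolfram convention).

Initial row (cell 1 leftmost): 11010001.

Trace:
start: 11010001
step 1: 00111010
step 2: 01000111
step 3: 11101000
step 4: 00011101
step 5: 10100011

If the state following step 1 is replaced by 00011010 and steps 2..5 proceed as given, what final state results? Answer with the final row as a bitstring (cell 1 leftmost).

state after step 1 := 00011010
step 2: 00100111
step 3: 11111000
step 4: 00000101
step 5: 10001111

10001111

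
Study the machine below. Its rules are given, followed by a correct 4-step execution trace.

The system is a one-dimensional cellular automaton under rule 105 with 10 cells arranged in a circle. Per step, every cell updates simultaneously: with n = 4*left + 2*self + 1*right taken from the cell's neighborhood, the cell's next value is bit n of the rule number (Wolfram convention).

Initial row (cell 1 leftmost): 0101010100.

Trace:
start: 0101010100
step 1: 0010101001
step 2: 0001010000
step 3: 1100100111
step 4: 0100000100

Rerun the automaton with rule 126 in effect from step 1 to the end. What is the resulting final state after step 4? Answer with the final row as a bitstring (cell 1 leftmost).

1110001111

(re-executing steps 1..4 under rule 126; state before step 1: 0101010100)
step 1: 1111111110
step 2: 1000000011
step 3: 1100000110
step 4: 1110001111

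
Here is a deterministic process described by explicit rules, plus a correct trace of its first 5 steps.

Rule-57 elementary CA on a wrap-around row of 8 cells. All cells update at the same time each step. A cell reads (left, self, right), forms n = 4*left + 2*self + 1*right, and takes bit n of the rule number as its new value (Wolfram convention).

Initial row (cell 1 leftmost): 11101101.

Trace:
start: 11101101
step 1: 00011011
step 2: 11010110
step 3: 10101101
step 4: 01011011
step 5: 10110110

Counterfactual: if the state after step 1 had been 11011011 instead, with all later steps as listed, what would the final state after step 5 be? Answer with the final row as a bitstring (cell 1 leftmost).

10110110

state after step 1 := 11011011
step 2: 00110110
step 3: 10101101
step 4: 01011011
step 5: 10110110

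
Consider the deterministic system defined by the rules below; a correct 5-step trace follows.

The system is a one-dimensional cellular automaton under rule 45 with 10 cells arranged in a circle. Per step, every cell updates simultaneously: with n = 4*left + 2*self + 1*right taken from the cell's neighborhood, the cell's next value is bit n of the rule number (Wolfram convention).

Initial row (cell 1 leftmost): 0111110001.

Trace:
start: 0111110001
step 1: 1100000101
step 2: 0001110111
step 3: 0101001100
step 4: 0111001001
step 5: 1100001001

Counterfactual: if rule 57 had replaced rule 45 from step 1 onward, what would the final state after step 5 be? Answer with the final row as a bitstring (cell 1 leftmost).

1010100101

(re-executing steps 1..5 under rule 57; state before step 1: 0111110001)
step 1: 1100001100
step 2: 1011101010
step 3: 0110010101
step 4: 1101001010
step 5: 1010100101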